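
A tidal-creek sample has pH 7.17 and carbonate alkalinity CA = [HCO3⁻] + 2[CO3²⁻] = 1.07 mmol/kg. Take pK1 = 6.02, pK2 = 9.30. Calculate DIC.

CA = [HCO3⁻] + 2[CO3²⁻] = (α₁ + 2α₂)·DIC
At pH 7.17: [H⁺]/K1 = 10^-1.15 = 0.070795, K2/[H⁺] = 10^-2.13 = 0.0074131
α₁ = 1/(1 + 0.070795 + 0.0074131) = 1/1.0782 = 0.9275; α₂ = α₁·K2/[H⁺] = 0.006875
α₁ + 2α₂ = 0.9412
DIC = CA / (α₁ + 2α₂) = 1.07 / 0.9412 = 1.14 mmol/kg

DIC = 1.14 mmol/kg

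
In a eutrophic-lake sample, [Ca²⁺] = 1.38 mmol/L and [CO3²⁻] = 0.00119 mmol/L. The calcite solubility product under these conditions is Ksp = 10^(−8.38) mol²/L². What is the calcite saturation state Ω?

Ω = 0.394

Ksp = 10^(−8.38) = 4.169×10^-9
Ω = [Ca²⁺][CO3²⁻]/Ksp = (1.38×10^-3)(0.00119×10^-3) / 4.169×10^-9 = 0.394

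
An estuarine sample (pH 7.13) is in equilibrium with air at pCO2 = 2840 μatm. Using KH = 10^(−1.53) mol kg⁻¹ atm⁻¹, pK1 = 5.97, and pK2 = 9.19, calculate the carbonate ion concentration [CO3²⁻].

[CO2*] = KH · pCO2 = 10^(−1.53) × 2840×10^-6 = 8.381×10^-5 mol/kg
α₀ = 1/(1 + K1/[H⁺] + K1K2/[H⁺]²) = 1/(1 + 10^+1.16 + 10^-0.90) = 0.06418
DIC = [CO2*]/α₀ = 8.381×10^-5 / 0.06418 = 1.306 mmol/kg
[CO3²⁻] = α₂·DIC; α₂ = 0.008080, so [CO3²⁻] = 0.008080 × 1.306 = 0.0106 mmol/kg = 10.6 μmol/kg

[CO3²⁻] = 10.6 μmol/kg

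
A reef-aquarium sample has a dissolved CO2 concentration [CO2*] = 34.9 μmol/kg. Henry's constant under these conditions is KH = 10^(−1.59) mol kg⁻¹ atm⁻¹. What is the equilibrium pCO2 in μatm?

KH = 10^(−1.59) = 2.570×10^-2 mol kg⁻¹ atm⁻¹
pCO2 = [CO2*]/KH = 34.9×10^-6 / 2.570×10^-2 = 1.36×10^-3 atm = 1360 μatm

pCO2 = 1360 μatm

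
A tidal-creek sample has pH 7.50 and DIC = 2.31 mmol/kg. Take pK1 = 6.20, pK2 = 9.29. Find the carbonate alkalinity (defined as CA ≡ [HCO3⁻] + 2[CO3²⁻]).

CA = [HCO3⁻] + 2[CO3²⁻] = (α₁ + 2α₂)·DIC
At pH 7.50: [H⁺]/K1 = 10^-1.30 = 0.050119, K2/[H⁺] = 10^-1.79 = 0.016218
α₁ = 1/(1 + 0.050119 + 0.016218) = 1/1.0663 = 0.9378; α₂ = α₁·K2/[H⁺] = 0.01521
α₁ + 2α₂ = 0.9682
CA = 0.9682 × 2.31 = 2.24 mmol/kg

CA = 2.24 mmol/kg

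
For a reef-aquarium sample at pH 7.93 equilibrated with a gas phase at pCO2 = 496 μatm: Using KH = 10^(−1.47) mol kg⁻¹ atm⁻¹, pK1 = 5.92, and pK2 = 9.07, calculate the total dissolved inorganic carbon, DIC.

DIC = 1.86 mmol/kg

[CO2*] = KH · pCO2 = 10^(−1.47) × 496×10^-6 = 1.681×10^-5 mol/kg
α₀ = 1/(1 + K1/[H⁺] + K1K2/[H⁺]²) = 1/(1 + 10^+2.01 + 10^+0.87) = 0.009030
DIC = [CO2*]/α₀ = 1.681×10^-5 / 0.009030 = 1.86 mmol/kg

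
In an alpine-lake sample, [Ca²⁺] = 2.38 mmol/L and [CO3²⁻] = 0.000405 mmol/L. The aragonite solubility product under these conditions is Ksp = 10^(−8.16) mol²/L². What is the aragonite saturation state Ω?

Ksp = 10^(−8.16) = 6.918×10^-9
Ω = [Ca²⁺][CO3²⁻]/Ksp = (2.38×10^-3)(0.000405×10^-3) / 6.918×10^-9 = 0.139

Ω = 0.139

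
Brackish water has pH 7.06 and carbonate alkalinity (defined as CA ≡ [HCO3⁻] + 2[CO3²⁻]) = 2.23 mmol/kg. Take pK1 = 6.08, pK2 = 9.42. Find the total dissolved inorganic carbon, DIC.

CA = [HCO3⁻] + 2[CO3²⁻] = (α₁ + 2α₂)·DIC
At pH 7.06: [H⁺]/K1 = 10^-0.98 = 0.10471, K2/[H⁺] = 10^-2.36 = 0.0043652
α₁ = 1/(1 + 0.10471 + 0.0043652) = 1/1.1091 = 0.9016; α₂ = α₁·K2/[H⁺] = 0.003936
α₁ + 2α₂ = 0.9095
DIC = CA / (α₁ + 2α₂) = 2.23 / 0.9095 = 2.45 mmol/kg

DIC = 2.45 mmol/kg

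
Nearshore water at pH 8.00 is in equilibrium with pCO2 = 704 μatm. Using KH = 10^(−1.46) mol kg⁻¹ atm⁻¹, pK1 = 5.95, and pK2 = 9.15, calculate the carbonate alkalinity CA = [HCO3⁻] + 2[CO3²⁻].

CA = 3.13 mmol/kg

[CO2*] = KH · pCO2 = 10^(−1.46) × 704×10^-6 = 2.441×10^-5 mol/kg
α₀ = 1/(1 + K1/[H⁺] + K1K2/[H⁺]²) = 1/(1 + 10^+2.05 + 10^+0.90) = 0.008255
DIC = [CO2*]/α₀ = 2.441×10^-5 / 0.008255 = 2.957 mmol/kg
CA = (α₁ + 2α₂)·DIC = (0.9262 + 2×0.06557) × 2.957 = 3.13 mmol/kg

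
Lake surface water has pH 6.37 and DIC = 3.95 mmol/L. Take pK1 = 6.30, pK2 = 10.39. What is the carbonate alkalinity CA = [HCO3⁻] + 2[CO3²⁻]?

CA = [HCO3⁻] + 2[CO3²⁻] = (α₁ + 2α₂)·DIC
At pH 6.37: [H⁺]/K1 = 10^-0.07 = 0.85114, K2/[H⁺] = 10^-4.02 = 9.5499×10^-5
α₁ = 1/(1 + 0.85114 + 9.5499×10^-5) = 1/1.8512 = 0.5402; α₂ = α₁·K2/[H⁺] = 5.159×10^-5
α₁ + 2α₂ = 0.5403
CA = 0.5403 × 3.95 = 2.13 mmol/L

CA = 2.13 mmol/L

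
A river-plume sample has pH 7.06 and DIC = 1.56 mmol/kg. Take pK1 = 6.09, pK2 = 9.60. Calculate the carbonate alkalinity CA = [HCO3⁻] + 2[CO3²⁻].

CA = [HCO3⁻] + 2[CO3²⁻] = (α₁ + 2α₂)·DIC
At pH 7.06: [H⁺]/K1 = 10^-0.97 = 0.10715, K2/[H⁺] = 10^-2.54 = 0.0028840
α₁ = 1/(1 + 0.10715 + 0.0028840) = 1/1.1100 = 0.9009; α₂ = α₁·K2/[H⁺] = 0.002598
α₁ + 2α₂ = 0.9061
CA = 0.9061 × 1.56 = 1.41 mmol/kg

CA = 1.41 mmol/kg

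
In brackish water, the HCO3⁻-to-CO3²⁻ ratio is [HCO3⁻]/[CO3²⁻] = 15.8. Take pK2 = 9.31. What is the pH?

pH = 8.11

From K2 = [H⁺][CO3²⁻]/[HCO3⁻]:  pH = pK2 − log₁₀([HCO3⁻]/[CO3²⁻])
log₁₀(15.8) = +1.199
pH = 9.31 − (+1.199) = 8.11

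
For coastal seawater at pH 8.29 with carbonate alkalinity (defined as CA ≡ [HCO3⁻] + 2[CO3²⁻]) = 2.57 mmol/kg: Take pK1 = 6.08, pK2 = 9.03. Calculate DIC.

DIC = 2.24 mmol/kg

CA = [HCO3⁻] + 2[CO3²⁻] = (α₁ + 2α₂)·DIC
At pH 8.29: [H⁺]/K1 = 10^-2.21 = 0.0061660, K2/[H⁺] = 10^-0.74 = 0.18197
α₁ = 1/(1 + 0.0061660 + 0.18197) = 1/1.1881 = 0.8417; α₂ = α₁·K2/[H⁺] = 0.1532
α₁ + 2α₂ = 1.1480
DIC = CA / (α₁ + 2α₂) = 2.57 / 1.1480 = 2.24 mmol/kg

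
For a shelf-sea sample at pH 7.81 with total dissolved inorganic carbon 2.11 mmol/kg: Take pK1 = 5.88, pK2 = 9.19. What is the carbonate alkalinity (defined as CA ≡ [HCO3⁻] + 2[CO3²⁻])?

CA = [HCO3⁻] + 2[CO3²⁻] = (α₁ + 2α₂)·DIC
At pH 7.81: [H⁺]/K1 = 10^-1.93 = 0.011749, K2/[H⁺] = 10^-1.38 = 0.041687
α₁ = 1/(1 + 0.011749 + 0.041687) = 1/1.0534 = 0.9493; α₂ = α₁·K2/[H⁺] = 0.03957
α₁ + 2α₂ = 1.0284
CA = 1.0284 × 2.11 = 2.17 mmol/kg

CA = 2.17 mmol/kg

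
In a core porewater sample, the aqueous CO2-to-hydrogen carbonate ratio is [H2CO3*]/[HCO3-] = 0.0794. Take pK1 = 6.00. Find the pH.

pH = 7.10

From K1 = [H⁺][HCO3-]/[H2CO3*]:  pH = pK1 − log₁₀([H2CO3*]/[HCO3-])
log₁₀(0.0794) = -1.100
pH = 6.00 − (-1.100) = 7.10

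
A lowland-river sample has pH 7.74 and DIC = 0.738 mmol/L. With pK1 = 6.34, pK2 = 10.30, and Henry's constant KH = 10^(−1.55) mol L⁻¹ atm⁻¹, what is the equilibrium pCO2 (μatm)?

pCO2 = 1000 μatm

α₀ = 1 / (1 + K1/[H⁺] + K1K2/[H⁺]²) = 1 / (1 + 10^+1.40 + 10^-1.16)
   = 1 / (1 + 25.119 + 0.069183) = 1/26.188 = 0.03819
[CO2*] = α₀ × DIC = 0.03819 × 0.738 = 0.02818 mmol/L
pCO2 = [CO2*]/KH = 2.818×10^-5 / 2.818×10^-2 = 1000 μatm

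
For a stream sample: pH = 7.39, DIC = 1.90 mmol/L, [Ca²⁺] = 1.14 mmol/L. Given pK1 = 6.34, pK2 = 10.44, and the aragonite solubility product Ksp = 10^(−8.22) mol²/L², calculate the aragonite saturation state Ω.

Ω = 0.294

α₂ = 1 / (1 + [H⁺]/K2 + [H⁺]²/(K1K2)) = 1 / (1 + 10^+3.05 + 10^+2.00)
   = 1 / (1 + 1122.0 + 100.00) = 1/1223.0 = 0.0008176
[CO3²⁻] = α₂ × DIC = 0.0008176 × 1.90 = 0.001554 mmol/L = 1.554 μmol/L
Ksp = 10^(−8.22) = 6.026×10^-9
Ω = [Ca²⁺][CO3²⁻]/Ksp = (1.14×10^-3)(1.554×10^-6) / 6.026×10^-9 = 0.294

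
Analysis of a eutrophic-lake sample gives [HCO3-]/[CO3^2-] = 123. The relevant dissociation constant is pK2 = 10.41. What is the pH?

pH = 8.32

From K2 = [H⁺][CO3^2-]/[HCO3-]:  pH = pK2 − log₁₀([HCO3-]/[CO3^2-])
log₁₀(123) = +2.090
pH = 10.41 − (+2.090) = 8.32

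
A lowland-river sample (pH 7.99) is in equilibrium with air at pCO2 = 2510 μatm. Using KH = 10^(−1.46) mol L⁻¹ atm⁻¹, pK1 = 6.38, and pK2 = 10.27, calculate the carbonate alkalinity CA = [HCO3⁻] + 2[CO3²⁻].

CA = 3.58 mmol/L

[CO2*] = KH · pCO2 = 10^(−1.46) × 2510×10^-6 = 8.703×10^-5 mol/L
α₀ = 1/(1 + K1/[H⁺] + K1K2/[H⁺]²) = 1/(1 + 10^+1.61 + 10^-0.67) = 0.02384
DIC = [CO2*]/α₀ = 8.703×10^-5 / 0.02384 = 3.651 mmol/L
CA = (α₁ + 2α₂)·DIC = (0.9711 + 2×0.005096) × 3.651 = 3.58 mmol/L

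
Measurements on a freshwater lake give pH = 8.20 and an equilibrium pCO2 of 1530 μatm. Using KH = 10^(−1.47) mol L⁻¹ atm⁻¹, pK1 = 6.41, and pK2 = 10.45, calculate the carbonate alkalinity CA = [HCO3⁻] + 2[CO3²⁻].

CA = 3.23 mmol/L

[CO2*] = KH · pCO2 = 10^(−1.47) × 1530×10^-6 = 5.184×10^-5 mol/L
α₀ = 1/(1 + K1/[H⁺] + K1K2/[H⁺]²) = 1/(1 + 10^+1.79 + 10^-0.46) = 0.01587
DIC = [CO2*]/α₀ = 5.184×10^-5 / 0.01587 = 3.266 mmol/L
CA = (α₁ + 2α₂)·DIC = (0.9786 + 2×0.005503) × 3.266 = 3.23 mmol/L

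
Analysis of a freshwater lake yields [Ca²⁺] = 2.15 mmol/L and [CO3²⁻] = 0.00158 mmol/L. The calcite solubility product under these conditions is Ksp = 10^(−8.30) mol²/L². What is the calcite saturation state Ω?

Ω = 0.678

Ksp = 10^(−8.30) = 5.012×10^-9
Ω = [Ca²⁺][CO3²⁻]/Ksp = (2.15×10^-3)(0.00158×10^-3) / 5.012×10^-9 = 0.678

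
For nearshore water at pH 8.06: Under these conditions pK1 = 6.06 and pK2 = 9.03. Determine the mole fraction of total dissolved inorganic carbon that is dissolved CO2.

α₀ = 1 / (1 + K1/[H⁺] + K1K2/[H⁺]²) = 1 / (1 + 10^+2.00 + 10^+1.03)
   = 1 / (1 + 100.00 + 10.715) = 1/111.72 = 0.008951

α₀ = 0.00895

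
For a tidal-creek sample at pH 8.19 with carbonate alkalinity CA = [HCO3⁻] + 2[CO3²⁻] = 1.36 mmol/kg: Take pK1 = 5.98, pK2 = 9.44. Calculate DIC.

DIC = 1.30 mmol/kg

CA = [HCO3⁻] + 2[CO3²⁻] = (α₁ + 2α₂)·DIC
At pH 8.19: [H⁺]/K1 = 10^-2.21 = 0.0061660, K2/[H⁺] = 10^-1.25 = 0.056234
α₁ = 1/(1 + 0.0061660 + 0.056234) = 1/1.0624 = 0.9413; α₂ = α₁·K2/[H⁺] = 0.05293
α₁ + 2α₂ = 1.0471
DIC = CA / (α₁ + 2α₂) = 1.36 / 1.0471 = 1.30 mmol/kg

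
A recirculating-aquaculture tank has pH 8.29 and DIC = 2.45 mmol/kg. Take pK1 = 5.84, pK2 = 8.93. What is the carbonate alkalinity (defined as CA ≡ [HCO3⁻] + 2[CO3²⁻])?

CA = 2.90 mmol/kg

CA = [HCO3⁻] + 2[CO3²⁻] = (α₁ + 2α₂)·DIC
At pH 8.29: [H⁺]/K1 = 10^-2.45 = 0.0035481, K2/[H⁺] = 10^-0.64 = 0.22909
α₁ = 1/(1 + 0.0035481 + 0.22909) = 1/1.2326 = 0.8113; α₂ = α₁·K2/[H⁺] = 0.1859
α₁ + 2α₂ = 1.1830
CA = 1.1830 × 2.45 = 2.90 mmol/kg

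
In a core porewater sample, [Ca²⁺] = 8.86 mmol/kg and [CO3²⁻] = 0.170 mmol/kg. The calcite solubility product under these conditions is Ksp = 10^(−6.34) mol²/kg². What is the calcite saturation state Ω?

Ksp = 10^(−6.34) = 4.571×10^-7
Ω = [Ca²⁺][CO3²⁻]/Ksp = (8.86×10^-3)(0.170×10^-3) / 4.571×10^-7 = 3.30

Ω = 3.30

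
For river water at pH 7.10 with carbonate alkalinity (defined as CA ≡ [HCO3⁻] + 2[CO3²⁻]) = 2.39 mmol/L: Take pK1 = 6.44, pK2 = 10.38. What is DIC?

CA = [HCO3⁻] + 2[CO3²⁻] = (α₁ + 2α₂)·DIC
At pH 7.10: [H⁺]/K1 = 10^-0.66 = 0.21878, K2/[H⁺] = 10^-3.28 = 0.00052481
α₁ = 1/(1 + 0.21878 + 0.00052481) = 1/1.2193 = 0.8201; α₂ = α₁·K2/[H⁺] = 0.0004304
α₁ + 2α₂ = 0.8210
DIC = CA / (α₁ + 2α₂) = 2.39 / 0.8210 = 2.91 mmol/L

DIC = 2.91 mmol/L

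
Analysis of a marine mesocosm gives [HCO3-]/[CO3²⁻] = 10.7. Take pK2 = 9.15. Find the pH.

From K2 = [H⁺][CO3²⁻]/[HCO3-]:  pH = pK2 − log₁₀([HCO3-]/[CO3²⁻])
log₁₀(10.7) = +1.029
pH = 9.15 − (+1.029) = 8.12

pH = 8.12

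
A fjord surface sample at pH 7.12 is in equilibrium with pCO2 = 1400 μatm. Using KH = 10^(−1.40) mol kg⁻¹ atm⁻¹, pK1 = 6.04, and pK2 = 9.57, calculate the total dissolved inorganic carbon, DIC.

[CO2*] = KH · pCO2 = 10^(−1.40) × 1400×10^-6 = 5.574×10^-5 mol/kg
α₀ = 1/(1 + K1/[H⁺] + K1K2/[H⁺]²) = 1/(1 + 10^+1.08 + 10^-1.37) = 0.07654
DIC = [CO2*]/α₀ = 5.574×10^-5 / 0.07654 = 0.728 mmol/kg

DIC = 0.728 mmol/kg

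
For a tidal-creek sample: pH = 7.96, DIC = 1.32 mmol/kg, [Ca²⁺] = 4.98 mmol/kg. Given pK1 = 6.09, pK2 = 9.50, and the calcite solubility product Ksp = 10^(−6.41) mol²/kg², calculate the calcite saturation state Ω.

α₂ = 1 / (1 + [H⁺]/K2 + [H⁺]²/(K1K2)) = 1 / (1 + 10^+1.54 + 10^-0.33)
   = 1 / (1 + 34.674 + 0.46774) = 1/36.141 = 0.02767
[CO3²⁻] = α₂ × DIC = 0.02767 × 1.32 = 0.03652 mmol/kg
Ksp = 10^(−6.41) = 3.890×10^-7
Ω = [Ca²⁺][CO3²⁻]/Ksp = (4.98×10^-3)(3.652×10^-5) / 3.890×10^-7 = 0.468

Ω = 0.468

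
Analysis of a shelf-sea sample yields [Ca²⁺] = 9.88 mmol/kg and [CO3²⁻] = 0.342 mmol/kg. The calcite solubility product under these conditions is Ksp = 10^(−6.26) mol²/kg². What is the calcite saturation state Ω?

Ω = 6.15

Ksp = 10^(−6.26) = 5.495×10^-7
Ω = [Ca²⁺][CO3²⁻]/Ksp = (9.88×10^-3)(0.342×10^-3) / 5.495×10^-7 = 6.15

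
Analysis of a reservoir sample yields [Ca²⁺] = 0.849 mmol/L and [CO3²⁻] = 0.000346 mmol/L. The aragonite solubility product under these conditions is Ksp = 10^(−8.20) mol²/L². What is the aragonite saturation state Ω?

Ω = 0.0466

Ksp = 10^(−8.20) = 6.310×10^-9
Ω = [Ca²⁺][CO3²⁻]/Ksp = (0.849×10^-3)(0.000346×10^-3) / 6.310×10^-9 = 0.0466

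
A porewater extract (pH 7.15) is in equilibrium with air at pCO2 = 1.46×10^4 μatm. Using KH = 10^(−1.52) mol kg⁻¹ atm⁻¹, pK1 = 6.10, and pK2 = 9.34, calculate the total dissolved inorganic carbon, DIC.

DIC = 5.42 mmol/kg

[CO2*] = KH · pCO2 = 10^(−1.52) × 1.46×10^4×10^-6 = 4.409×10^-4 mol/kg
α₀ = 1/(1 + K1/[H⁺] + K1K2/[H⁺]²) = 1/(1 + 10^+1.05 + 10^-1.14) = 0.08135
DIC = [CO2*]/α₀ = 4.409×10^-4 / 0.08135 = 5.42 mmol/kg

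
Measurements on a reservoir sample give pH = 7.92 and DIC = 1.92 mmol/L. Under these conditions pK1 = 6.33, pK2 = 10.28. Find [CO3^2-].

[CO3²⁻] = 8.14 μmol/L

α₂ = 1 / (1 + [H⁺]/K2 + [H⁺]²/(K1K2)) = 1 / (1 + 10^+2.36 + 10^+0.77)
   = 1 / (1 + 229.09 + 5.8884) = 1/235.98 = 0.004238
[CO3²⁻] = α₂ × DIC = 0.004238 × 1.92 = 0.00814 mmol/L = 8.14 μmol/L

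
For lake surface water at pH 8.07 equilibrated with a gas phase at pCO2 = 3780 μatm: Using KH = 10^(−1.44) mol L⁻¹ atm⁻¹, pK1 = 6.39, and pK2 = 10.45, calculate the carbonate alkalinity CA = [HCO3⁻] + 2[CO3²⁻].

[CO2*] = KH · pCO2 = 10^(−1.44) × 3780×10^-6 = 1.372×10^-4 mol/L
α₀ = 1/(1 + K1/[H⁺] + K1K2/[H⁺]²) = 1/(1 + 10^+1.68 + 10^-0.70) = 0.02038
DIC = [CO2*]/α₀ = 1.372×10^-4 / 0.02038 = 6.734 mmol/L
CA = (α₁ + 2α₂)·DIC = (0.9756 + 2×0.004067) × 6.734 = 6.62 mmol/L

CA = 6.62 mmol/L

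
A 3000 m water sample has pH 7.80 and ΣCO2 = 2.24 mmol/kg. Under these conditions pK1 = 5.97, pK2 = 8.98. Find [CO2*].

[CO2*] = 0.0307 mmol/kg

α₀ = 1 / (1 + K1/[H⁺] + K1K2/[H⁺]²) = 1 / (1 + 10^+1.83 + 10^+0.65)
   = 1 / (1 + 67.608 + 4.4668) = 1/73.075 = 0.01368
[CO2*] = α₀ × DIC = 0.01368 × 2.24 = 0.0307 mmol/kg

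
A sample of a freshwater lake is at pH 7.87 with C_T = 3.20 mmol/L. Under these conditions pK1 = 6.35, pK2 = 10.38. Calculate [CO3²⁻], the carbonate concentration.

[CO3²⁻] = 9.57 μmol/L

α₂ = 1 / (1 + [H⁺]/K2 + [H⁺]²/(K1K2)) = 1 / (1 + 10^+2.51 + 10^+0.99)
   = 1 / (1 + 323.59 + 9.7724) = 1/334.37 = 0.002991
[CO3²⁻] = α₂ × DIC = 0.002991 × 3.20 = 0.00957 mmol/L = 9.57 μmol/L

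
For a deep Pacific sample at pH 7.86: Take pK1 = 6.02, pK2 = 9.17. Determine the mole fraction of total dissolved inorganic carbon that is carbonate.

α₂ = 0.0461

α₂ = 1 / (1 + [H⁺]/K2 + [H⁺]²/(K1K2)) = 1 / (1 + 10^+1.31 + 10^-0.53)
   = 1 / (1 + 20.417 + 0.29512) = 1/21.713 = 0.04606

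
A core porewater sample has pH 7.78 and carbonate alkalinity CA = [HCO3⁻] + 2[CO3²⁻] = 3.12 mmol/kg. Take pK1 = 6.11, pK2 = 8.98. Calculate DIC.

DIC = 3.00 mmol/kg

CA = [HCO3⁻] + 2[CO3²⁻] = (α₁ + 2α₂)·DIC
At pH 7.78: [H⁺]/K1 = 10^-1.67 = 0.021380, K2/[H⁺] = 10^-1.20 = 0.063096
α₁ = 1/(1 + 0.021380 + 0.063096) = 1/1.0845 = 0.9221; α₂ = α₁·K2/[H⁺] = 0.05818
α₁ + 2α₂ = 1.0385
DIC = CA / (α₁ + 2α₂) = 3.12 / 1.0385 = 3.00 mmol/kg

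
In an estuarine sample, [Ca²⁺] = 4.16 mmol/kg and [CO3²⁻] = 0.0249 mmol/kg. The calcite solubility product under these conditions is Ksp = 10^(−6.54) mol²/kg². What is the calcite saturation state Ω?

Ω = 0.359

Ksp = 10^(−6.54) = 2.884×10^-7
Ω = [Ca²⁺][CO3²⁻]/Ksp = (4.16×10^-3)(0.0249×10^-3) / 2.884×10^-7 = 0.359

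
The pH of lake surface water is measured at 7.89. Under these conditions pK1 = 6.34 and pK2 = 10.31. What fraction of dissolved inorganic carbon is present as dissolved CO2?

α₀ = 1 / (1 + K1/[H⁺] + K1K2/[H⁺]²) = 1 / (1 + 10^+1.55 + 10^-0.87)
   = 1 / (1 + 35.481 + 0.13490) = 1/36.616 = 0.02731

α₀ = 0.0273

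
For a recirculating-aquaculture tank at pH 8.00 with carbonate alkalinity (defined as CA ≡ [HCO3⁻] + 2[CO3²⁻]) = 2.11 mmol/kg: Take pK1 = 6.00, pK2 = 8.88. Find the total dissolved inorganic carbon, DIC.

CA = [HCO3⁻] + 2[CO3²⁻] = (α₁ + 2α₂)·DIC
At pH 8.00: [H⁺]/K1 = 10^-2.00 = 0.010000, K2/[H⁺] = 10^-0.88 = 0.13183
α₁ = 1/(1 + 0.010000 + 0.13183) = 1/1.1418 = 0.8758; α₂ = α₁·K2/[H⁺] = 0.1155
α₁ + 2α₂ = 1.1067
DIC = CA / (α₁ + 2α₂) = 2.11 / 1.1067 = 1.91 mmol/kg

DIC = 1.91 mmol/kg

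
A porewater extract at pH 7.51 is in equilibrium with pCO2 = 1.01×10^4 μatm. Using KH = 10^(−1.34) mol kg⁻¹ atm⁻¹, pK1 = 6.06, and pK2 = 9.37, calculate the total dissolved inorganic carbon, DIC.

DIC = 13.7 mmol/kg

[CO2*] = KH · pCO2 = 10^(−1.34) × 1.01×10^4×10^-6 = 4.617×10^-4 mol/kg
α₀ = 1/(1 + K1/[H⁺] + K1K2/[H⁺]²) = 1/(1 + 10^+1.45 + 10^-0.41) = 0.03381
DIC = [CO2*]/α₀ = 4.617×10^-4 / 0.03381 = 13.7 mmol/kg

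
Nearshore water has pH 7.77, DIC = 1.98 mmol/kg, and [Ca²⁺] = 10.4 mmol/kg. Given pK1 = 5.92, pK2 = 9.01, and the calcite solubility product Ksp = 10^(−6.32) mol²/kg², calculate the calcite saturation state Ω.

α₂ = 1 / (1 + [H⁺]/K2 + [H⁺]²/(K1K2)) = 1 / (1 + 10^+1.24 + 10^-0.61)
   = 1 / (1 + 17.378 + 0.24547) = 1/18.623 = 0.05370
[CO3²⁻] = α₂ × DIC = 0.05370 × 1.98 = 0.1063 mmol/kg
Ksp = 10^(−6.32) = 4.786×10^-7
Ω = [Ca²⁺][CO3²⁻]/Ksp = (10.4×10^-3)(1.063×10^-4) / 4.786×10^-7 = 2.31

Ω = 2.31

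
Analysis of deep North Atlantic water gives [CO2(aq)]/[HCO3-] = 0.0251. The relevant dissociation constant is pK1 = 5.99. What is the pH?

pH = 7.59

From K1 = [H⁺][HCO3-]/[CO2(aq)]:  pH = pK1 − log₁₀([CO2(aq)]/[HCO3-])
log₁₀(0.0251) = -1.600
pH = 5.99 − (-1.600) = 7.59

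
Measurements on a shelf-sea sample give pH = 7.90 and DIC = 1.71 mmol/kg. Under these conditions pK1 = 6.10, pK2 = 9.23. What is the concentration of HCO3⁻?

[HCO3⁻] = 1.61 mmol/kg

α₁ = 1 / (1 + [H⁺]/K1 + K2/[H⁺]) = 1 / (1 + 10^-1.80 + 10^-1.33)
   = 1 / (1 + 0.015849 + 0.046774) = 1/1.0626 = 0.9411
[HCO3⁻] = α₁ × DIC = 0.9411 × 1.71 = 1.61 mmol/kg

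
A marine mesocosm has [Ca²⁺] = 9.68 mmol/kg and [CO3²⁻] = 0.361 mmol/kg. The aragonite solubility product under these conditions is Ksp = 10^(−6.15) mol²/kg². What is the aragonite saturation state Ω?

Ksp = 10^(−6.15) = 7.079×10^-7
Ω = [Ca²⁺][CO3²⁻]/Ksp = (9.68×10^-3)(0.361×10^-3) / 7.079×10^-7 = 4.94

Ω = 4.94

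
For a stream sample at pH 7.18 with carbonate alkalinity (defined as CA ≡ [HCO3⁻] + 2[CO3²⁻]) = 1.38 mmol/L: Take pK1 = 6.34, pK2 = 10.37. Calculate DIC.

DIC = 1.58 mmol/L

CA = [HCO3⁻] + 2[CO3²⁻] = (α₁ + 2α₂)·DIC
At pH 7.18: [H⁺]/K1 = 10^-0.84 = 0.14454, K2/[H⁺] = 10^-3.19 = 0.00064565
α₁ = 1/(1 + 0.14454 + 0.00064565) = 1/1.1452 = 0.8732; α₂ = α₁·K2/[H⁺] = 0.0005638
α₁ + 2α₂ = 0.8743
DIC = CA / (α₁ + 2α₂) = 1.38 / 0.8743 = 1.58 mmol/L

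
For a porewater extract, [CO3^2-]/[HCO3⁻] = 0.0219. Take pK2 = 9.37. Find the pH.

pH = 7.71

From K2 = [H⁺][CO3^2-]/[HCO3⁻]:  pH = pK2 + log₁₀([CO3^2-]/[HCO3⁻])
log₁₀(0.0219) = -1.660
pH = 9.37 + (-1.660) = 7.71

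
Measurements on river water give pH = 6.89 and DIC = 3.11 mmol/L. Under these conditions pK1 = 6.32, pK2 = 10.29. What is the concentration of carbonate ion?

α₂ = 1 / (1 + [H⁺]/K2 + [H⁺]²/(K1K2)) = 1 / (1 + 10^+3.40 + 10^+2.83)
   = 1 / (1 + 2511.9 + 676.08) = 1/3189.0 = 0.0003136
[CO3²⁻] = α₂ × DIC = 0.0003136 × 3.11 = 0.000975 mmol/L = 0.975 μmol/L

[CO3²⁻] = 0.975 μmol/L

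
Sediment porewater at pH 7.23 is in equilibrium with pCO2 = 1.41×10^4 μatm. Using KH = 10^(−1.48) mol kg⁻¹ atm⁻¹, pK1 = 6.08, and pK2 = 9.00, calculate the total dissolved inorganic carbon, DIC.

[CO2*] = KH · pCO2 = 10^(−1.48) × 1.41×10^4×10^-6 = 4.669×10^-4 mol/kg
α₀ = 1/(1 + K1/[H⁺] + K1K2/[H⁺]²) = 1/(1 + 10^+1.15 + 10^-0.62) = 0.06508
DIC = [CO2*]/α₀ = 4.669×10^-4 / 0.06508 = 7.17 mmol/kg

DIC = 7.17 mmol/kg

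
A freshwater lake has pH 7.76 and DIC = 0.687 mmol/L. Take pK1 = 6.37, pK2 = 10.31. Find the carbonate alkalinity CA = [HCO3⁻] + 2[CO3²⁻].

CA = 0.662 mmol/L

CA = [HCO3⁻] + 2[CO3²⁻] = (α₁ + 2α₂)·DIC
At pH 7.76: [H⁺]/K1 = 10^-1.39 = 0.040738, K2/[H⁺] = 10^-2.55 = 0.0028184
α₁ = 1/(1 + 0.040738 + 0.0028184) = 1/1.0436 = 0.9583; α₂ = α₁·K2/[H⁺] = 0.002701
α₁ + 2α₂ = 0.9637
CA = 0.9637 × 0.687 = 0.662 mmol/L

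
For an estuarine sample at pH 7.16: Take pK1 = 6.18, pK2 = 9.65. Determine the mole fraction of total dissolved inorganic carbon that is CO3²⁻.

α₂ = 1 / (1 + [H⁺]/K2 + [H⁺]²/(K1K2)) = 1 / (1 + 10^+2.49 + 10^+1.51)
   = 1 / (1 + 309.03 + 32.359) = 1/342.39 = 0.002921

α₂ = 0.00292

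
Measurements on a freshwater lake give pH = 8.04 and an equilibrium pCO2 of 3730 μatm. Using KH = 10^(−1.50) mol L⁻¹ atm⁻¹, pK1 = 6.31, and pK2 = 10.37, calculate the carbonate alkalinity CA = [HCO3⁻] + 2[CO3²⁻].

[CO2*] = KH · pCO2 = 10^(−1.50) × 3730×10^-6 = 1.180×10^-4 mol/L
α₀ = 1/(1 + K1/[H⁺] + K1K2/[H⁺]²) = 1/(1 + 10^+1.73 + 10^-0.60) = 0.01820
DIC = [CO2*]/α₀ = 1.180×10^-4 / 0.01820 = 6.482 mmol/L
CA = (α₁ + 2α₂)·DIC = (0.9772 + 2×0.004571) × 6.482 = 6.39 mmol/L

CA = 6.39 mmol/L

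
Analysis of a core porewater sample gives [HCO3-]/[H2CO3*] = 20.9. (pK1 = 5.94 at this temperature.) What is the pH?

pH = 7.26

From K1 = [H⁺][HCO3-]/[H2CO3*]:  pH = pK1 + log₁₀([HCO3-]/[H2CO3*])
log₁₀(20.9) = +1.320
pH = 5.94 + (+1.320) = 7.26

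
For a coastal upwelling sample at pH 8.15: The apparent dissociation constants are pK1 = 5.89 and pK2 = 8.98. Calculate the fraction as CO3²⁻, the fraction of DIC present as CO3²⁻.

α₂ = 0.128

α₂ = 1 / (1 + [H⁺]/K2 + [H⁺]²/(K1K2)) = 1 / (1 + 10^+0.83 + 10^-1.43)
   = 1 / (1 + 6.7608 + 0.037154) = 1/7.7980 = 0.1282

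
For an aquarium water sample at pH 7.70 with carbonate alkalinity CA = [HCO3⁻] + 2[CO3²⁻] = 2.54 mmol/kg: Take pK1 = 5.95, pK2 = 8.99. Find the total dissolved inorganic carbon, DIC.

DIC = 2.46 mmol/kg

CA = [HCO3⁻] + 2[CO3²⁻] = (α₁ + 2α₂)·DIC
At pH 7.70: [H⁺]/K1 = 10^-1.75 = 0.017783, K2/[H⁺] = 10^-1.29 = 0.051286
α₁ = 1/(1 + 0.017783 + 0.051286) = 1/1.0691 = 0.9354; α₂ = α₁·K2/[H⁺] = 0.04797
α₁ + 2α₂ = 1.0313
DIC = CA / (α₁ + 2α₂) = 2.54 / 1.0313 = 2.46 mmol/kg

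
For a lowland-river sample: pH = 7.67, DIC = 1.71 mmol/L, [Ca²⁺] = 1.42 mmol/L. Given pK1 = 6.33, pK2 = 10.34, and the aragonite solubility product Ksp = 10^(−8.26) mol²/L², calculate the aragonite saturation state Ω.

α₂ = 1 / (1 + [H⁺]/K2 + [H⁺]²/(K1K2)) = 1 / (1 + 10^+2.67 + 10^+1.33)
   = 1 / (1 + 467.74 + 21.380) = 1/490.11 = 0.002040
[CO3²⁻] = α₂ × DIC = 0.002040 × 1.71 = 0.003489 mmol/L = 3.489 μmol/L
Ksp = 10^(−8.26) = 5.495×10^-9
Ω = [Ca²⁺][CO3²⁻]/Ksp = (1.42×10^-3)(3.489×10^-6) / 5.495×10^-9 = 0.902

Ω = 0.902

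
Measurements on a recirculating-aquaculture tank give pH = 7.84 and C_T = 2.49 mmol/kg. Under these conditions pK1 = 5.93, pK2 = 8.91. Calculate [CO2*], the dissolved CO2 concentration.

[CO2*] = 0.0279 mmol/kg

α₀ = 1 / (1 + K1/[H⁺] + K1K2/[H⁺]²) = 1 / (1 + 10^+1.91 + 10^+0.84)
   = 1 / (1 + 81.283 + 6.9183) = 1/89.201 = 0.01121
[CO2*] = α₀ × DIC = 0.01121 × 2.49 = 0.0279 mmol/kg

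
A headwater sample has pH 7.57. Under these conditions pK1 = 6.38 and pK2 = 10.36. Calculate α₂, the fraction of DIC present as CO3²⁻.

α₂ = 1 / (1 + [H⁺]/K2 + [H⁺]²/(K1K2)) = 1 / (1 + 10^+2.79 + 10^+1.60)
   = 1 / (1 + 616.60 + 39.811) = 1/657.41 = 0.001521

α₂ = 0.00152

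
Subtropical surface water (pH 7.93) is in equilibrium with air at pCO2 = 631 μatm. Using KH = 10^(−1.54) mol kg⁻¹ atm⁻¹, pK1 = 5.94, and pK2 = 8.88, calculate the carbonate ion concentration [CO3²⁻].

[CO2*] = KH · pCO2 = 10^(−1.54) × 631×10^-6 = 1.820×10^-5 mol/kg
α₀ = 1/(1 + K1/[H⁺] + K1K2/[H⁺]²) = 1/(1 + 10^+1.99 + 10^+1.04) = 0.009117
DIC = [CO2*]/α₀ = 1.820×10^-5 / 0.009117 = 1.996 mmol/kg
[CO3²⁻] = α₂·DIC; α₂ = 0.09996, so [CO3²⁻] = 0.09996 × 1.996 = 0.200 mmol/kg

[CO3²⁻] = 0.200 mmol/kg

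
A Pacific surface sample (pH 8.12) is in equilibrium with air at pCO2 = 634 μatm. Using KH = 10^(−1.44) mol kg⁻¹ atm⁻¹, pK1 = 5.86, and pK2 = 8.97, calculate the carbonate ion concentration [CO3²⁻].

[CO2*] = KH · pCO2 = 10^(−1.44) × 634×10^-6 = 2.302×10^-5 mol/kg
α₀ = 1/(1 + K1/[H⁺] + K1K2/[H⁺]²) = 1/(1 + 10^+2.26 + 10^+1.41) = 0.004792
DIC = [CO2*]/α₀ = 2.302×10^-5 / 0.004792 = 4.803 mmol/kg
[CO3²⁻] = α₂·DIC; α₂ = 0.1232, so [CO3²⁻] = 0.1232 × 4.803 = 0.592 mmol/kg

[CO3²⁻] = 0.592 mmol/kg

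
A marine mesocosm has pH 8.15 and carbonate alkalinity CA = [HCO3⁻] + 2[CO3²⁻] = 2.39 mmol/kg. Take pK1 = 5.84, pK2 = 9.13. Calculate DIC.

DIC = 2.19 mmol/kg

CA = [HCO3⁻] + 2[CO3²⁻] = (α₁ + 2α₂)·DIC
At pH 8.15: [H⁺]/K1 = 10^-2.31 = 0.0048978, K2/[H⁺] = 10^-0.98 = 0.10471
α₁ = 1/(1 + 0.0048978 + 0.10471) = 1/1.1096 = 0.9012; α₂ = α₁·K2/[H⁺] = 0.09437
α₁ + 2α₂ = 1.0900
DIC = CA / (α₁ + 2α₂) = 2.39 / 1.0900 = 2.19 mmol/kg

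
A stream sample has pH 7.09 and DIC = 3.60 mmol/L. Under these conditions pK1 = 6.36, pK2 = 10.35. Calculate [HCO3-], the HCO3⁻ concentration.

α₁ = 1 / (1 + [H⁺]/K1 + K2/[H⁺]) = 1 / (1 + 10^-0.73 + 10^-3.26)
   = 1 / (1 + 0.18621 + 0.00054954) = 1/1.1868 = 0.8426
[HCO3⁻] = α₁ × DIC = 0.8426 × 3.60 = 3.03 mmol/L

[HCO3⁻] = 3.03 mmol/L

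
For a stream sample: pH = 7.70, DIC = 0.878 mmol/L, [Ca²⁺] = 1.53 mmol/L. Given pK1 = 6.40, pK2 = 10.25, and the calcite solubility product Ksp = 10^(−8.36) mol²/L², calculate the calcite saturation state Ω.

α₂ = 1 / (1 + [H⁺]/K2 + [H⁺]²/(K1K2)) = 1 / (1 + 10^+2.55 + 10^+1.25)
   = 1 / (1 + 354.81 + 17.783) = 1/373.60 = 0.002677
[CO3²⁻] = α₂ × DIC = 0.002677 × 0.878 = 0.002350 mmol/L = 2.350 μmol/L
Ksp = 10^(−8.36) = 4.365×10^-9
Ω = [Ca²⁺][CO3²⁻]/Ksp = (1.53×10^-3)(2.350×10^-6) / 4.365×10^-9 = 0.824

Ω = 0.824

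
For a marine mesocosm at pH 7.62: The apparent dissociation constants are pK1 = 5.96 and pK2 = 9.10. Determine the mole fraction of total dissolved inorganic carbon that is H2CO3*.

α₀ = 1 / (1 + K1/[H⁺] + K1K2/[H⁺]²) = 1 / (1 + 10^+1.66 + 10^+0.18)
   = 1 / (1 + 45.709 + 1.5136) = 1/48.222 = 0.02074

α₀ = 0.0207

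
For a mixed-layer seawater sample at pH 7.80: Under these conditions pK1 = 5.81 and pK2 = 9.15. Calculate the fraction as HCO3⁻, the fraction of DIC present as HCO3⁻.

α₁ = 1 / (1 + [H⁺]/K1 + K2/[H⁺]) = 1 / (1 + 10^-1.99 + 10^-1.35)
   = 1 / (1 + 0.010233 + 0.044668) = 1/1.0549 = 0.9480

α₁ = 0.948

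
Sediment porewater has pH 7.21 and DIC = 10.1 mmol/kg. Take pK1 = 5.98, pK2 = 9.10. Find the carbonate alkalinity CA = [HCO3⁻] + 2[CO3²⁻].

CA = [HCO3⁻] + 2[CO3²⁻] = (α₁ + 2α₂)·DIC
At pH 7.21: [H⁺]/K1 = 10^-1.23 = 0.058884, K2/[H⁺] = 10^-1.89 = 0.012882
α₁ = 1/(1 + 0.058884 + 0.012882) = 1/1.0718 = 0.9330; α₂ = α₁·K2/[H⁺] = 0.01202
α₁ + 2α₂ = 0.9571
CA = 0.9571 × 10.1 = 9.67 mmol/kg

CA = 9.67 mmol/kg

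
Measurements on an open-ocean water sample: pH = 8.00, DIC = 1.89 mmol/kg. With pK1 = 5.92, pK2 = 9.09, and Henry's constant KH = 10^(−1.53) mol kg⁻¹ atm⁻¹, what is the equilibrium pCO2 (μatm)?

α₀ = 1 / (1 + K1/[H⁺] + K1K2/[H⁺]²) = 1 / (1 + 10^+2.08 + 10^+0.99)
   = 1 / (1 + 120.23 + 9.7724) = 1/131.00 = 0.007634
[CO2*] = α₀ × DIC = 0.007634 × 1.89 = 0.01443 mmol/kg = 14.43 μmol/kg
pCO2 = [CO2*]/KH = 1.443×10^-5 / 2.951×10^-2 = 489 μatm

pCO2 = 489 μatm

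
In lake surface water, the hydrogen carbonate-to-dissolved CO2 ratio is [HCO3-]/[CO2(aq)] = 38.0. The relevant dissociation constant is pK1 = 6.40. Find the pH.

pH = 7.98

From K1 = [H⁺][HCO3-]/[CO2(aq)]:  pH = pK1 + log₁₀([HCO3-]/[CO2(aq)])
log₁₀(38.0) = +1.580
pH = 6.40 + (+1.580) = 7.98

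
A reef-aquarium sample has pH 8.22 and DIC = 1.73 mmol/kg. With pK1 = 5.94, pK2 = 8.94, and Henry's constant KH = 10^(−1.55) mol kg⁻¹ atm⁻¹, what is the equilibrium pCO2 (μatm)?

α₀ = 1 / (1 + K1/[H⁺] + K1K2/[H⁺]²) = 1 / (1 + 10^+2.28 + 10^+1.56)
   = 1 / (1 + 190.55 + 36.308) = 1/227.85 = 0.004389
[CO2*] = α₀ × DIC = 0.004389 × 1.73 = 0.007593 mmol/kg = 7.593 μmol/kg
pCO2 = [CO2*]/KH = 7.593×10^-6 / 2.818×10^-2 = 269 μatm

pCO2 = 269 μatm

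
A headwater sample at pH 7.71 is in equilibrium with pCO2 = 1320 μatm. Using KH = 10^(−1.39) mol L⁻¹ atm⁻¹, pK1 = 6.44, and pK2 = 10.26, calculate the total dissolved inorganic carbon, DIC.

[CO2*] = KH · pCO2 = 10^(−1.39) × 1320×10^-6 = 5.377×10^-5 mol/L
α₀ = 1/(1 + K1/[H⁺] + K1K2/[H⁺]²) = 1/(1 + 10^+1.27 + 10^-1.28) = 0.05083
DIC = [CO2*]/α₀ = 5.377×10^-5 / 0.05083 = 1.06 mmol/L

DIC = 1.06 mmol/L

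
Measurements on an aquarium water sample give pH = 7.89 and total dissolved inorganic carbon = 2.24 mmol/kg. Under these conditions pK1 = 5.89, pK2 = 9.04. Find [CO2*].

α₀ = 1 / (1 + K1/[H⁺] + K1K2/[H⁺]²) = 1 / (1 + 10^+2.00 + 10^+0.85)
   = 1 / (1 + 100.00 + 7.0795) = 1/108.08 = 0.009252
[CO2*] = α₀ × DIC = 0.009252 × 2.24 = 0.0207 mmol/kg

[CO2*] = 0.0207 mmol/kg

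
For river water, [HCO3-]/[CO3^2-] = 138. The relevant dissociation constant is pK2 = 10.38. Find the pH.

From K2 = [H⁺][CO3^2-]/[HCO3-]:  pH = pK2 − log₁₀([HCO3-]/[CO3^2-])
log₁₀(138) = +2.140
pH = 10.38 − (+2.140) = 8.24

pH = 8.24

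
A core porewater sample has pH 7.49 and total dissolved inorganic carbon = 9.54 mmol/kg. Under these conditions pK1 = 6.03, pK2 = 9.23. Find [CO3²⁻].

α₂ = 1 / (1 + [H⁺]/K2 + [H⁺]²/(K1K2)) = 1 / (1 + 10^+1.74 + 10^+0.28)
   = 1 / (1 + 54.954 + 1.9055) = 1/57.860 = 0.01728
[CO3²⁻] = α₂ × DIC = 0.01728 × 9.54 = 0.165 mmol/kg

[CO3²⁻] = 0.165 mmol/kg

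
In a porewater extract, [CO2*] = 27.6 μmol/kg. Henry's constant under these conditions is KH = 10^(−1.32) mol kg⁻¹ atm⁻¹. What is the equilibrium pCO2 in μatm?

KH = 10^(−1.32) = 4.786×10^-2 mol kg⁻¹ atm⁻¹
pCO2 = [CO2*]/KH = 27.6×10^-6 / 4.786×10^-2 = 5.77×10^-4 atm = 577 μatm

pCO2 = 577 μatm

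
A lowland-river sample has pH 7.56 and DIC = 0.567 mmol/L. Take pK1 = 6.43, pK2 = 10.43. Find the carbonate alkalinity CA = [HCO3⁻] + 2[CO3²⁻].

CA = [HCO3⁻] + 2[CO3²⁻] = (α₁ + 2α₂)·DIC
At pH 7.56: [H⁺]/K1 = 10^-1.13 = 0.074131, K2/[H⁺] = 10^-2.87 = 0.0013490
α₁ = 1/(1 + 0.074131 + 0.0013490) = 1/1.0755 = 0.9298; α₂ = α₁·K2/[H⁺] = 0.001254
α₁ + 2α₂ = 0.9323
CA = 0.9323 × 0.567 = 0.529 mmol/L

CA = 0.529 mmol/L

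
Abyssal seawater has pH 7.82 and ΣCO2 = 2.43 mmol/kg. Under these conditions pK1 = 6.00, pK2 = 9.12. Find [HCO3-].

[HCO3⁻] = 2.28 mmol/kg

α₁ = 1 / (1 + [H⁺]/K1 + K2/[H⁺]) = 1 / (1 + 10^-1.82 + 10^-1.30)
   = 1 / (1 + 0.015136 + 0.050119) = 1/1.0653 = 0.9387
[HCO3⁻] = α₁ × DIC = 0.9387 × 2.43 = 2.28 mmol/kg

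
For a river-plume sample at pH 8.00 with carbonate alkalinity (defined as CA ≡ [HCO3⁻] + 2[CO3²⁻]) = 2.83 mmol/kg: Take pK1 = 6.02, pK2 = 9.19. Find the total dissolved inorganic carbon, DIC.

DIC = 2.69 mmol/kg

CA = [HCO3⁻] + 2[CO3²⁻] = (α₁ + 2α₂)·DIC
At pH 8.00: [H⁺]/K1 = 10^-1.98 = 0.010471, K2/[H⁺] = 10^-1.19 = 0.064565
α₁ = 1/(1 + 0.010471 + 0.064565) = 1/1.0750 = 0.9302; α₂ = α₁·K2/[H⁺] = 0.06006
α₁ + 2α₂ = 1.0503
DIC = CA / (α₁ + 2α₂) = 2.83 / 1.0503 = 2.69 mmol/kg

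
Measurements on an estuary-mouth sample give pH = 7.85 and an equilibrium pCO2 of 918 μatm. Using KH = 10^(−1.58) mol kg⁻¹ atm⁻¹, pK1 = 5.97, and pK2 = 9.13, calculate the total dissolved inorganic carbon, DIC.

DIC = 1.95 mmol/kg

[CO2*] = KH · pCO2 = 10^(−1.58) × 918×10^-6 = 2.415×10^-5 mol/kg
α₀ = 1/(1 + K1/[H⁺] + K1K2/[H⁺]²) = 1/(1 + 10^+1.88 + 10^+0.60) = 0.01237
DIC = [CO2*]/α₀ = 2.415×10^-5 / 0.01237 = 1.95 mmol/kg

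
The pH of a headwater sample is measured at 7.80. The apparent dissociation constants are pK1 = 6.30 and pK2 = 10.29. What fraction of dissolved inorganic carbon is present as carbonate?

α₂ = 0.00313

α₂ = 1 / (1 + [H⁺]/K2 + [H⁺]²/(K1K2)) = 1 / (1 + 10^+2.49 + 10^+0.99)
   = 1 / (1 + 309.03 + 9.7724) = 1/319.80 = 0.003127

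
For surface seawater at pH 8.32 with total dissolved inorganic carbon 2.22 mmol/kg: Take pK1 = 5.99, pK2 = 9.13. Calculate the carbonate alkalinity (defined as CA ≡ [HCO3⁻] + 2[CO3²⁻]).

CA = 2.51 mmol/kg

CA = [HCO3⁻] + 2[CO3²⁻] = (α₁ + 2α₂)·DIC
At pH 8.32: [H⁺]/K1 = 10^-2.33 = 0.0046774, K2/[H⁺] = 10^-0.81 = 0.15488
α₁ = 1/(1 + 0.0046774 + 0.15488) = 1/1.1596 = 0.8624; α₂ = α₁·K2/[H⁺] = 0.1336
α₁ + 2α₂ = 1.1295
CA = 1.1295 × 2.22 = 2.51 mmol/kg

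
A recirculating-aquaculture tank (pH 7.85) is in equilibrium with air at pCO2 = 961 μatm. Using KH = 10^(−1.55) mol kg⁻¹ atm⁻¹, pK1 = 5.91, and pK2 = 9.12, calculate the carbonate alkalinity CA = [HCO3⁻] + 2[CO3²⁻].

[CO2*] = KH · pCO2 = 10^(−1.55) × 961×10^-6 = 2.708×10^-5 mol/kg
α₀ = 1/(1 + K1/[H⁺] + K1K2/[H⁺]²) = 1/(1 + 10^+1.94 + 10^+0.67) = 0.01078
DIC = [CO2*]/α₀ = 2.708×10^-5 / 0.01078 = 2.513 mmol/kg
CA = (α₁ + 2α₂)·DIC = (0.9388 + 2×0.05042) × 2.513 = 2.61 mmol/kg

CA = 2.61 mmol/kg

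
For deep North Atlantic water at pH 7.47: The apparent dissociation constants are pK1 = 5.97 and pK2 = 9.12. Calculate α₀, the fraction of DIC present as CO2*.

α₀ = 1 / (1 + K1/[H⁺] + K1K2/[H⁺]²) = 1 / (1 + 10^+1.50 + 10^-0.15)
   = 1 / (1 + 31.623 + 0.70795) = 1/33.331 = 0.03000

α₀ = 0.0300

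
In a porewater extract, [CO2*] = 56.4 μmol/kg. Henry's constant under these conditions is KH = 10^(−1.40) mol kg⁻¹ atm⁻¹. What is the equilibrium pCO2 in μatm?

KH = 10^(−1.40) = 3.981×10^-2 mol kg⁻¹ atm⁻¹
pCO2 = [CO2*]/KH = 56.4×10^-6 / 3.981×10^-2 = 1.42×10^-3 atm = 1420 μatm

pCO2 = 1420 μatm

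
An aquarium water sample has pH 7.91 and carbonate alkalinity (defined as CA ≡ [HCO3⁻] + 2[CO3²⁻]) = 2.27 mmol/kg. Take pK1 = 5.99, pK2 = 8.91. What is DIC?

CA = [HCO3⁻] + 2[CO3²⁻] = (α₁ + 2α₂)·DIC
At pH 7.91: [H⁺]/K1 = 10^-1.92 = 0.012023, K2/[H⁺] = 10^-1.00 = 0.10000
α₁ = 1/(1 + 0.012023 + 0.10000) = 1/1.1120 = 0.8993; α₂ = α₁·K2/[H⁺] = 0.08993
α₁ + 2α₂ = 1.0791
DIC = CA / (α₁ + 2α₂) = 2.27 / 1.0791 = 2.10 mmol/kg

DIC = 2.10 mmol/kg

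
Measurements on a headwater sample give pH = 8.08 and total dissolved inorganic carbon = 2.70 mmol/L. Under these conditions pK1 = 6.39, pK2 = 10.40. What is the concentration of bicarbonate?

[HCO3⁻] = 2.63 mmol/L

α₁ = 1 / (1 + [H⁺]/K1 + K2/[H⁺]) = 1 / (1 + 10^-1.69 + 10^-2.32)
   = 1 / (1 + 0.020417 + 0.0047863) = 1/1.0252 = 0.9754
[HCO3⁻] = α₁ × DIC = 0.9754 × 2.70 = 2.63 mmol/L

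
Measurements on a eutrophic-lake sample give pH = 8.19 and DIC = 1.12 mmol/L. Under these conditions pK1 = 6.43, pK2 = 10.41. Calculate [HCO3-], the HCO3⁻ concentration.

[HCO3⁻] = 1.09 mmol/L

α₁ = 1 / (1 + [H⁺]/K1 + K2/[H⁺]) = 1 / (1 + 10^-1.76 + 10^-2.22)
   = 1 / (1 + 0.017378 + 0.0060256) = 1/1.0234 = 0.9771
[HCO3⁻] = α₁ × DIC = 0.9771 × 1.12 = 1.09 mmol/L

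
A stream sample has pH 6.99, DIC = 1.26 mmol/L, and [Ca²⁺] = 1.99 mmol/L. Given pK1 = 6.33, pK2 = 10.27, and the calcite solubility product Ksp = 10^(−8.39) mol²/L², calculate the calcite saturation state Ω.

Ω = 0.265

α₂ = 1 / (1 + [H⁺]/K2 + [H⁺]²/(K1K2)) = 1 / (1 + 10^+3.28 + 10^+2.62)
   = 1 / (1 + 1905.5 + 416.87) = 1/2323.3 = 0.0004304
[CO3²⁻] = α₂ × DIC = 0.0004304 × 1.26 = 0.0005423 mmol/L = 0.5423 μmol/L
Ksp = 10^(−8.39) = 4.074×10^-9
Ω = [Ca²⁺][CO3²⁻]/Ksp = (1.99×10^-3)(5.423×10^-7) / 4.074×10^-9 = 0.265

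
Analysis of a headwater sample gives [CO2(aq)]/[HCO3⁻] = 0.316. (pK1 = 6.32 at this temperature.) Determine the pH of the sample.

pH = 6.82

From K1 = [H⁺][HCO3⁻]/[CO2(aq)]:  pH = pK1 − log₁₀([CO2(aq)]/[HCO3⁻])
log₁₀(0.316) = -0.500
pH = 6.32 − (-0.500) = 6.82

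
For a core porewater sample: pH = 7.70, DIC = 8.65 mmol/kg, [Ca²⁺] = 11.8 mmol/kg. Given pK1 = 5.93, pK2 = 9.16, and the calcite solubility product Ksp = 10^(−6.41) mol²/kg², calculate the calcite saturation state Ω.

Ω = 8.65

α₂ = 1 / (1 + [H⁺]/K2 + [H⁺]²/(K1K2)) = 1 / (1 + 10^+1.46 + 10^-0.31)
   = 1 / (1 + 28.840 + 0.48978) = 1/30.330 = 0.03297
[CO3²⁻] = α₂ × DIC = 0.03297 × 8.65 = 0.2852 mmol/kg
Ksp = 10^(−6.41) = 3.890×10^-7
Ω = [Ca²⁺][CO3²⁻]/Ksp = (11.8×10^-3)(2.852×10^-4) / 3.890×10^-7 = 8.65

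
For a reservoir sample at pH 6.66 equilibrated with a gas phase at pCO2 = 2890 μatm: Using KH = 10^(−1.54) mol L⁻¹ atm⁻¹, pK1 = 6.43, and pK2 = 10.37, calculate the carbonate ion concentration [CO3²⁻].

[CO3²⁻] = 0.0276 μmol/L

[CO2*] = KH · pCO2 = 10^(−1.54) × 2890×10^-6 = 8.335×10^-5 mol/L
α₀ = 1/(1 + K1/[H⁺] + K1K2/[H⁺]²) = 1/(1 + 10^+0.23 + 10^-3.48) = 0.3706
DIC = [CO2*]/α₀ = 8.335×10^-5 / 0.3706 = 0.2249 mmol/L
[CO3²⁻] = α₂·DIC; α₂ = 0.0001227, so [CO3²⁻] = 0.0001227 × 0.2249 = 2.76×10^-5 mmol/L = 0.0276 μmol/L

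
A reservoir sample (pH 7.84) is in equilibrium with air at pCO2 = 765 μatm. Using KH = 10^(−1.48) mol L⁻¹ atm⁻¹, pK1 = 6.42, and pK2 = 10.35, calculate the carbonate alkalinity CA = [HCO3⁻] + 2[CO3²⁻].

CA = 0.670 mmol/L

[CO2*] = KH · pCO2 = 10^(−1.48) × 765×10^-6 = 2.533×10^-5 mol/L
α₀ = 1/(1 + K1/[H⁺] + K1K2/[H⁺]²) = 1/(1 + 10^+1.42 + 10^-1.09) = 0.03652
DIC = [CO2*]/α₀ = 2.533×10^-5 / 0.03652 = 0.6937 mmol/L
CA = (α₁ + 2α₂)·DIC = (0.9605 + 2×0.002968) × 0.6937 = 0.670 mmol/L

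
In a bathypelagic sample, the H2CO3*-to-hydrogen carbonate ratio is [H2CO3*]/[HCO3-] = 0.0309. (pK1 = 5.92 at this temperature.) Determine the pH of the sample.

pH = 7.43

From K1 = [H⁺][HCO3-]/[H2CO3*]:  pH = pK1 − log₁₀([H2CO3*]/[HCO3-])
log₁₀(0.0309) = -1.510
pH = 5.92 − (-1.510) = 7.43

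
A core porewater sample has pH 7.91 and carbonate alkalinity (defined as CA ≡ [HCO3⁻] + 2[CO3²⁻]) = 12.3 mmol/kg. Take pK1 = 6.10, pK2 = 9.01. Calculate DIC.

DIC = 11.6 mmol/kg

CA = [HCO3⁻] + 2[CO3²⁻] = (α₁ + 2α₂)·DIC
At pH 7.91: [H⁺]/K1 = 10^-1.81 = 0.015488, K2/[H⁺] = 10^-1.10 = 0.079433
α₁ = 1/(1 + 0.015488 + 0.079433) = 1/1.0949 = 0.9133; α₂ = α₁·K2/[H⁺] = 0.07255
α₁ + 2α₂ = 1.0584
DIC = CA / (α₁ + 2α₂) = 12.3 / 1.0584 = 11.6 mmol/kg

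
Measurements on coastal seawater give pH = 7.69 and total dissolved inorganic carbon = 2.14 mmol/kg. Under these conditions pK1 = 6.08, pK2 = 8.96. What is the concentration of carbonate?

[CO3²⁻] = 0.107 mmol/kg

α₂ = 1 / (1 + [H⁺]/K2 + [H⁺]²/(K1K2)) = 1 / (1 + 10^+1.27 + 10^-0.34)
   = 1 / (1 + 18.621 + 0.45709) = 1/20.078 = 0.04981
[CO3²⁻] = α₂ × DIC = 0.04981 × 2.14 = 0.107 mmol/kg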